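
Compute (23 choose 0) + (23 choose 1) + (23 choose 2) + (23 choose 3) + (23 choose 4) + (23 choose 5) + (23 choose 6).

145499

1 + 23 + 253 + 1771 + 8855 + 33649 + 100947 = 145499.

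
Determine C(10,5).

252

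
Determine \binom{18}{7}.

31824

C(18,7) = (18·17·16·15·14·13·12) / 7! = 160392960 / 5040 = 31824.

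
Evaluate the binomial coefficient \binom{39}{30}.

211915132

C(39,30) = C(39,9) by symmetry.
C(39,9) = (39·38·37·36·35·34·33·32·31) / 9! = 76899763100160 / 362880 = 211915132.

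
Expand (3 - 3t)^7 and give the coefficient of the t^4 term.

76545

The general term is C(7,j)·(3)^j·(-3t)^(7-j); the t^4 term has j = 3.
C(7,3) = 35.
Coefficient = C(7,3) · 3^3 · (-3)^4 = 35 · 27 · 81 = 76545.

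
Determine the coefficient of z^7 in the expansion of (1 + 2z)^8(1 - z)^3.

-96

Coefficient of z^7 = Σ_{j} C(8,j)·2^j·C(3,7-j)·(-1)^(7-j) for j from 4 to 7.
= (-1120) + 5376 + (-5376) + 1024 = -96.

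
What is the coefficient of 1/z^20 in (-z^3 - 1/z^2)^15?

-105

General term: C(15,j)·(-z^3)^j·(-1/z^2)^(15-j), with z-exponent 3j − 2(15−j) = 5j − 30.
Set 5j − 30 = -20: j = 2.
C(15,2) = 105; (-1)^2 = 1; (-1)^13 = -1.
Coefficient = 105 · 1 · (-1) = -105.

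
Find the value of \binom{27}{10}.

8436285

C(27,10) = (27·26·25·24·23·22·21·20·19·18) / 10! = 30613591008000 / 3628800 = 8436285.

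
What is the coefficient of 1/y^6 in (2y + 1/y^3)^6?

160

General term: C(6,j)·(2y)^j·(1/y^3)^(6-j), with y-exponent 1j − 3(6−j) = 4j − 18.
Set 4j − 18 = -6: j = 3.
C(6,3) = 20; 2^3 = 8; 1^3 = 1.
Coefficient = 20 · 8 · 1 = 160.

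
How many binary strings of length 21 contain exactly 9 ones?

Choose the 9 positions: C(21,9) = 293930.

293930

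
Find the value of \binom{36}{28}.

30260340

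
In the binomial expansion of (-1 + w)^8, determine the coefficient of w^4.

The general term is C(8,j)·(-1)^j·(w)^(8-j); the w^4 term has j = 4.
C(8,4) = 70.
Coefficient = C(8,4) = 70.

70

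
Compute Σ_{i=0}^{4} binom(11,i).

1 + 11 + 55 + 165 + 330 = 562.

562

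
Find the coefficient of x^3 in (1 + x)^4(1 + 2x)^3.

96

Coefficient of x^3 = Σ_{j} C(4,j)·1^j·C(3,3-j)·2^(3-j) for j from 0 to 3.
= 8 + 48 + 36 + 4 = 96.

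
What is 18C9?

C(18,9) = (18·17·16·15·14·13·12·11·10) / 9! = 17643225600 / 362880 = 48620.

48620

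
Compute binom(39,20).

68923264410

C(39,20) = C(39,19) by symmetry.
C(39,19) = (39·38·37·36·35·34·33·32·31·30·29·28·27·26·25·24·23·22·21) / 19! = 8384177419658927035269120000 / 121645100408832000 = 68923264410.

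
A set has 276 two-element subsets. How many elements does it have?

n(n−1)/2 = 276 ⇒ n(n−1) = 552. Since 24·23 = 552, n = 24.

24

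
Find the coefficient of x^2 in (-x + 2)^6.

240

The general term is C(6,j)·(-x)^j·(2)^(6-j); the x^2 term has j = 2.
C(6,2) = 15.
Coefficient = C(6,2) · 2^4 = 15 · 16 = 240.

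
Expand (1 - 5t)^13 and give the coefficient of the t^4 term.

446875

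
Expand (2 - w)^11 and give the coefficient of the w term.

-11264

The general term is C(11,j)·(2)^j·(-w)^(11-j); the w^1 term has j = 10.
C(11,10) = 11.
Coefficient = C(11,10) · 2^10 · (-1)^1 = 11 · 1024 · (-1) = -11264.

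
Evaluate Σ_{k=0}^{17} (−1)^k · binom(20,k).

-171

The partial alternating sum Σ_{k=0}^{17} (−1)^k C(20,k) = (−1)^17 C(19,17) = -171.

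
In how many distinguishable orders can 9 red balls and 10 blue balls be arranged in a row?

92378

Choose positions for the red balls: C(19,9) = 92378.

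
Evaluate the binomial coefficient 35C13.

C(35,13) = (35·34·33·32·31·30·29·28·27·26·25·24·23) / 13! = 9193186188426240000 / 6227020800 = 1476337800.

1476337800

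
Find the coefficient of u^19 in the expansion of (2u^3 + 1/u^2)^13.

366080

General term: C(13,j)·(2u^3)^j·(1/u^2)^(13-j), with u-exponent 3j − 2(13−j) = 5j − 26.
Set 5j − 26 = 19: j = 9.
C(13,9) = 715; 2^9 = 512; 1^4 = 1.
Coefficient = 715 · 512 · 1 = 366080.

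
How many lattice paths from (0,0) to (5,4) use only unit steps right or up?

126

Each path is a sequence of 9 steps with 5 rights: C(9,5) = 126.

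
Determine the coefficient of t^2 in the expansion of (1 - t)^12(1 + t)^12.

-12

Coefficient of t^2 = Σ_{j} C(12,j)·(-1)^j·C(12,2-j)·1^(2-j) for j from 0 to 2.
= 66 + (-144) + 66 = -12.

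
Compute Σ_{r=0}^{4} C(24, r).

1 + 24 + 276 + 2024 + 10626 = 12951.

12951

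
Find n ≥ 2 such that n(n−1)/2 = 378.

n(n−1)/2 = 378 ⇒ n(n−1) = 756. Since 28·27 = 756, n = 28.

28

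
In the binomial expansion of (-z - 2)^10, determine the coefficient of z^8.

180

The general term is C(10,j)·(-z)^j·(-2)^(10-j); the z^8 term has j = 8.
C(10,8) = 45.
Coefficient = C(10,8) · (-2)^2 = 45 · 4 = 180.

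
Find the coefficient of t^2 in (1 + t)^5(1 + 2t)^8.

202

Coefficient of t^2 = Σ_{j} C(5,j)·1^j·C(8,2-j)·2^(2-j) for j from 0 to 2.
= 112 + 80 + 10 = 202.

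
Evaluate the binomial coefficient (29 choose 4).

C(29,4) = (29·28·27·26) / 4! = 570024 / 24 = 23751.

23751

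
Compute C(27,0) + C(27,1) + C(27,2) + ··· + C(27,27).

134217728

Setting x = 1 in (1+x)^27 gives Σ C(27,j) = 2^27 = 134217728.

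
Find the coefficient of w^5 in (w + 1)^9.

126

The general term is C(9,j)·(w)^j·(1)^(9-j); the w^5 term has j = 5.
C(9,5) = 126.
Coefficient = C(9,5) = 126.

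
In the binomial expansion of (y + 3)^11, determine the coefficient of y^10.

33

The general term is C(11,j)·(y)^j·(3)^(11-j); the y^10 term has j = 10.
C(11,10) = 11.
Coefficient = C(11,10) · 3^1 = 11 · 3 = 33.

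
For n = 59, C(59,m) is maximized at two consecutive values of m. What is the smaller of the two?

29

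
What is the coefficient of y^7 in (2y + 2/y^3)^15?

3440640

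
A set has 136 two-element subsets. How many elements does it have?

n(n−1)/2 = 136 ⇒ n(n−1) = 272. Since 17·16 = 272, n = 17.

17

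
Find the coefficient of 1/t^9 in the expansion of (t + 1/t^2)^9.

84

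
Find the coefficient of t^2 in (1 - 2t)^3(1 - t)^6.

63

Coefficient of t^2 = Σ_{j} C(3,j)·(-2)^j·C(6,2-j)·(-1)^(2-j) for j from 0 to 2.
= 15 + 36 + 12 = 63.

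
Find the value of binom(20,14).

38760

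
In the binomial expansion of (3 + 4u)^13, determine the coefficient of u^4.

3602776320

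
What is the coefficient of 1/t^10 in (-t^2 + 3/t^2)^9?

78732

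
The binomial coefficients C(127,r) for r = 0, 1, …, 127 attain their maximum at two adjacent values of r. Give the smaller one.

63

For odd n = 127, C(127,r) peaks at r = (n−1)/2 and (n+1)/2; the smaller is 63.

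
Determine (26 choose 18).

C(26,18) = C(26,8) by symmetry.
C(26,8) = (26·25·24·23·22·21·20·19) / 8! = 62990928000 / 40320 = 1562275.

1562275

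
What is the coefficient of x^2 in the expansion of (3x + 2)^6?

2160

The general term is C(6,j)·(3x)^j·(2)^(6-j); the x^2 term has j = 2.
C(6,2) = 15.
Coefficient = C(6,2) · 3^2 · 2^4 = 15 · 9 · 16 = 2160.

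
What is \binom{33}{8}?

13884156

C(33,8) = (33·32·31·30·29·28·27·26) / 8! = 559809169920 / 40320 = 13884156.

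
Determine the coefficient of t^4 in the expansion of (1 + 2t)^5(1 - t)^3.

Coefficient of t^4 = Σ_{j} C(5,j)·2^j·C(3,4-j)·(-1)^(4-j) for j from 1 to 4.
= (-10) + 120 + (-240) + 80 = -50.

-50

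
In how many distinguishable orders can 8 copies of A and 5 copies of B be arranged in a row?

1287

Choose positions for the A's: C(13,8) = 1287.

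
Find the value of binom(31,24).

2629575

C(31,24) = C(31,7) by symmetry.
C(31,7) = (31·30·29·28·27·26·25) / 7! = 13253058000 / 5040 = 2629575.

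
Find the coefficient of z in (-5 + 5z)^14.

-85449218750

The general term is C(14,j)·(-5)^j·(5z)^(14-j); the z^1 term has j = 13.
C(14,13) = 14.
Coefficient = C(14,13) · (-5)^13 · 5^1 = 14 · (-1220703125) · 5 = -85449218750.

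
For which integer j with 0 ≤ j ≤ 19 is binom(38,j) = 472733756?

C(38,j) increases on 0 ≤ j ≤ 19. C(38,9) = 163011640 and C(38,10) = 472733756, so j = 10.

10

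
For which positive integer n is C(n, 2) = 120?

16

n(n−1)/2 = 120 ⇒ n(n−1) = 240. Since 16·15 = 240, n = 16.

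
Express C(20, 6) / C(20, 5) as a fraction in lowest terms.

C(n,k+1)/C(n,k) = (n−k)/(k+1) = (20−5)/(5+1) = 15/6 = 5/2.

5/2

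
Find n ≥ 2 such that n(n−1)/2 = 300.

n(n−1)/2 = 300 ⇒ n(n−1) = 600. Since 25·24 = 600, n = 25.

25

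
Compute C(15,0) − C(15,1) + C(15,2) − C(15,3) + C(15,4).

The partial alternating sum Σ_{k=0}^{4} (−1)^k C(15,k) = (−1)^4 C(14,4) = 1001.

1001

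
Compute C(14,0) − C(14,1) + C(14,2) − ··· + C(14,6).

The partial alternating sum Σ_{k=0}^{6} (−1)^k C(14,k) = (−1)^6 C(13,6) = 1716.

1716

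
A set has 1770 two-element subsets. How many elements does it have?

n(n−1)/2 = 1770 ⇒ n(n−1) = 3540. Since 60·59 = 3540, n = 60.

60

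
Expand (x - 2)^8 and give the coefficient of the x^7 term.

-16

The general term is C(8,j)·(x)^j·(-2)^(8-j); the x^7 term has j = 7.
C(8,7) = 8.
Coefficient = C(8,7) · (-2)^1 = 8 · (-2) = -16.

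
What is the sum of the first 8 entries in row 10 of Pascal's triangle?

1 + 10 + 45 + 120 + 210 + 252 + 210 + 120 = 968.

968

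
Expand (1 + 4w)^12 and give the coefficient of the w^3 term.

14080

The general term is C(12,j)·(1)^j·(4w)^(12-j); the w^3 term has j = 9.
C(12,9) = 220.
Coefficient = C(12,9) · 4^3 = 220 · 64 = 14080.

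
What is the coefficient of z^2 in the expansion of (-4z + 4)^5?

10240

The general term is C(5,j)·(-4z)^j·(4)^(5-j); the z^2 term has j = 2.
C(5,2) = 10.
Coefficient = C(5,2) · (-4)^2 · 4^3 = 10 · 16 · 64 = 10240.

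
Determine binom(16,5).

4368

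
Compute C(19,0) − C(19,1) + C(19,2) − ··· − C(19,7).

-31824

The partial alternating sum Σ_{k=0}^{7} (−1)^k C(19,k) = (−1)^7 C(18,7) = -31824.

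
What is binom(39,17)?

51021117810

C(39,17) = (39·38·37·36·35·34·33·32·31·30·29·28·27·26·25·24·23) / 17! = 18147570172421919989760000 / 355687428096000 = 51021117810.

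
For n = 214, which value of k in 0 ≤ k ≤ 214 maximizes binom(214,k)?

C(214,k) is maximized at k = 214/2 = 107.

107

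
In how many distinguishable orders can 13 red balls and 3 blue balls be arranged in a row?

560

Choose positions for the red balls: C(16,13) = 560.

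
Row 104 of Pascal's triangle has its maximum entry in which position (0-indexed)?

52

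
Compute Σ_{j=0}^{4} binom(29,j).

27841

1 + 29 + 406 + 3654 + 23751 = 27841.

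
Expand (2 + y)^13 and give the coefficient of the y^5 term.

329472

The general term is C(13,j)·(2)^j·(y)^(13-j); the y^5 term has j = 8.
C(13,8) = 1287.
Coefficient = C(13,8) · 2^8 = 1287 · 256 = 329472.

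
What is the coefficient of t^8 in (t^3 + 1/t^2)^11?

General term: C(11,j)·(t^3)^j·(1/t^2)^(11-j), with t-exponent 3j − 2(11−j) = 5j − 22.
Set 5j − 22 = 8: j = 6.
C(11,6) = 462; 1^6 = 1; 1^5 = 1.
Coefficient = 462 · 1 · 1 = 462.

462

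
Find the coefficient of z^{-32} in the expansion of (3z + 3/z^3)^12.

6377292

General term: C(12,j)·(3z)^j·(3/z^3)^(12-j), with z-exponent 1j − 3(12−j) = 4j − 36.
Set 4j − 36 = -32: j = 1.
C(12,1) = 12; 3^1 = 3; 3^11 = 177147.
Coefficient = 12 · 3 · 177147 = 6377292.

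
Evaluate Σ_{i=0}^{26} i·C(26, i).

872415232

Differentiating (1+x)^26 and setting x=1: Σ i·C(26,i) = 26·2^25 = 872415232.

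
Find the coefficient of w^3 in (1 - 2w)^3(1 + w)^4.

Coefficient of w^3 = Σ_{j} C(3,j)·(-2)^j·C(4,3-j)·1^(3-j) for j from 0 to 3.
= 4 + (-36) + 48 + (-8) = 8.

8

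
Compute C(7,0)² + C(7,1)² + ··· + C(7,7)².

3432

By Vandermonde's identity, Σ C(7,k)² = C(14,7) = 3432.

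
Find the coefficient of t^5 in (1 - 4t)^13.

The general term is C(13,j)·(1)^j·(-4t)^(13-j); the t^5 term has j = 8.
C(13,8) = 1287.
Coefficient = C(13,8) · (-4)^5 = 1287 · (-1024) = -1317888.

-1317888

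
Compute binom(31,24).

C(31,24) = C(31,7) by symmetry.
C(31,7) = (31·30·29·28·27·26·25) / 7! = 13253058000 / 5040 = 2629575.

2629575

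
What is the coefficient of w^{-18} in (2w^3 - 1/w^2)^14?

General term: C(14,j)·(2w^3)^j·(-1/w^2)^(14-j), with w-exponent 3j − 2(14−j) = 5j − 28.
Set 5j − 28 = -18: j = 2.
C(14,2) = 91; 2^2 = 4; (-1)^12 = 1.
Coefficient = 91 · 4 · 1 = 364.

364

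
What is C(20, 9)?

167960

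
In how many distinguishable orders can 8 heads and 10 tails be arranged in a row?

43758

Choose positions for the heads: C(18,8) = 43758.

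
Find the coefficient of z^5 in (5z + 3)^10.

The general term is C(10,j)·(5z)^j·(3)^(10-j); the z^5 term has j = 5.
C(10,5) = 252.
Coefficient = C(10,5) · 5^5 · 3^5 = 252 · 3125 · 243 = 191362500.

191362500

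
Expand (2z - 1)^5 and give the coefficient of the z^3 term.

The general term is C(5,j)·(2z)^j·(-1)^(5-j); the z^3 term has j = 3.
C(5,3) = 10.
Coefficient = C(5,3) · 2^3 = 10 · 8 = 80.

80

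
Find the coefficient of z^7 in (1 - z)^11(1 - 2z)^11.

Coefficient of z^7 = Σ_{j} C(11,j)·(-1)^j·C(11,7-j)·(-2)^(7-j) for j from 0 to 7.
= (-42240) + (-325248) + (-813120) + (-871200) + (-435600) + (-101640) + (-10164) + (-330) = -2599542.

-2599542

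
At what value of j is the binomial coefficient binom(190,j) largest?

95

C(190,j) is maximized at j = 190/2 = 95.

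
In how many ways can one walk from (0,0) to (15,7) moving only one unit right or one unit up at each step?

170544

Each path is a sequence of 22 steps with 15 rights: C(22,15) = 170544.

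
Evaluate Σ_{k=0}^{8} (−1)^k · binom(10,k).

9

The partial alternating sum Σ_{k=0}^{8} (−1)^k C(10,k) = (−1)^8 C(9,8) = 9.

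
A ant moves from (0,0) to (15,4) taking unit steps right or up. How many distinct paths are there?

3876

Each path is a sequence of 19 steps with 15 rights: C(19,15) = 3876.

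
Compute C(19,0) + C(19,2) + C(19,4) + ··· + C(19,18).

262144

Even-i terms of row 19 sum to 2^18 = 262144.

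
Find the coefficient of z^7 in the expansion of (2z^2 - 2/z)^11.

-946176

General term: C(11,j)·(2z^2)^j·(-2/z)^(11-j), with z-exponent 2j − 1(11−j) = 3j − 11.
Set 3j − 11 = 7: j = 6.
C(11,6) = 462; 2^6 = 64; (-2)^5 = -32.
Coefficient = 462 · 64 · (-32) = -946176.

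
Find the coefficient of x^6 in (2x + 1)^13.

109824

The general term is C(13,j)·(2x)^j·(1)^(13-j); the x^6 term has j = 6.
C(13,6) = 1716.
Coefficient = C(13,6) · 2^6 = 1716 · 64 = 109824.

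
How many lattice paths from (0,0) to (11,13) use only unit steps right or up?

Each path is a sequence of 24 steps with 11 rights: C(24,11) = 2496144.

2496144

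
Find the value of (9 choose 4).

126

C(9,4) = (9·8·7·6) / 4! = 3024 / 24 = 126.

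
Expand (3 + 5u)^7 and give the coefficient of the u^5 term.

590625

The general term is C(7,j)·(3)^j·(5u)^(7-j); the u^5 term has j = 2.
C(7,2) = 21.
Coefficient = C(7,2) · 3^2 · 5^5 = 21 · 9 · 3125 = 590625.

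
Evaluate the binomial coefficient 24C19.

42504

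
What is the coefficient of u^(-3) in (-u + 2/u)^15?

2562560

General term: C(15,j)·(-u)^j·(2/u)^(15-j), with u-exponent 1j − 1(15−j) = 2j − 15.
Set 2j − 15 = -3: j = 6.
C(15,6) = 5005; (-1)^6 = 1; 2^9 = 512.
Coefficient = 5005 · 1 · 512 = 2562560.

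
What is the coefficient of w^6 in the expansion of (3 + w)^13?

3752892

The general term is C(13,j)·(3)^j·(w)^(13-j); the w^6 term has j = 7.
C(13,7) = 1716.
Coefficient = C(13,7) · 3^7 = 1716 · 2187 = 3752892.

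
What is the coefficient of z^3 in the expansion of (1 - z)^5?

The general term is C(5,j)·(1)^j·(-z)^(5-j); the z^3 term has j = 2.
C(5,2) = 10.
Coefficient = C(5,2) · (-1)^3 = 10 · (-1) = -10.

-10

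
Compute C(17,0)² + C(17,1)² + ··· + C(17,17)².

Σ C(17,j)² is the coefficient of x^17 in (1+x)^17(1+x)^17 = (1+x)^34, i.e. C(34,17) = 2333606220.

2333606220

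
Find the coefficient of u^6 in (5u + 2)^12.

The general term is C(12,j)·(5u)^j·(2)^(12-j); the u^6 term has j = 6.
C(12,6) = 924.
Coefficient = C(12,6) · 5^6 · 2^6 = 924 · 15625 · 64 = 924000000.

924000000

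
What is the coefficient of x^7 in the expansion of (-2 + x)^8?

-16

The general term is C(8,j)·(-2)^j·(x)^(8-j); the x^7 term has j = 1.
C(8,1) = 8.
Coefficient = C(8,1) · (-2)^1 = 8 · (-2) = -16.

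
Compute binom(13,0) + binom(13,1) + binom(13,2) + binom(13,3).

1 + 13 + 78 + 286 = 378.

378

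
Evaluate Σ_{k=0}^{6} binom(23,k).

1 + 23 + 253 + 1771 + 8855 + 33649 + 100947 = 145499.

145499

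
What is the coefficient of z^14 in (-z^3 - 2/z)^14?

General term: C(14,j)·(-z^3)^j·(-2/z)^(14-j), with z-exponent 3j − 1(14−j) = 4j − 14.
Set 4j − 14 = 14: j = 7.
C(14,7) = 3432; (-1)^7 = -1; (-2)^7 = -128.
Coefficient = 3432 · (-1) · (-128) = 439296.

439296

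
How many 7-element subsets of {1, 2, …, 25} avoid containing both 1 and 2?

All 7-subsets: C(25,7) = 480700. Those containing both fixed elements: C(23,5) = 33649.
480700 − 33649 = 447051.

447051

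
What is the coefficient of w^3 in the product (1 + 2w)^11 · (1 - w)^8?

120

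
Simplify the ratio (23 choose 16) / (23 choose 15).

C(n,k+1)/C(n,k) = (n−k)/(k+1) = (23−15)/(15+1) = 8/16 = 1/2.

1/2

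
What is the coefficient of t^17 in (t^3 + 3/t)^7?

21

General term: C(7,j)·(t^3)^j·(3/t)^(7-j), with t-exponent 3j − 1(7−j) = 4j − 7.
Set 4j − 7 = 17: j = 6.
C(7,6) = 7; 1^6 = 1; 3^1 = 3.
Coefficient = 7 · 1 · 3 = 21.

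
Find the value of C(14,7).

3432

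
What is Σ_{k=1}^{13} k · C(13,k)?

53248

Since k·C(13,k) = 13·C(12,k−1), the sum is 13·2^12 = 13·4096 = 53248.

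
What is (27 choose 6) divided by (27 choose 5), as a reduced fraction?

C(n,k+1)/C(n,k) = (n−k)/(k+1) = (27−5)/(5+1) = 22/6 = 11/3.

11/3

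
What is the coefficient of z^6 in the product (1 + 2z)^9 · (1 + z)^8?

Coefficient of z^6 = Σ_{j} C(9,j)·2^j·C(8,6-j)·1^(6-j) for j from 0 to 6.
= 28 + 1008 + 10080 + 37632 + 56448 + 32256 + 5376 = 142828.

142828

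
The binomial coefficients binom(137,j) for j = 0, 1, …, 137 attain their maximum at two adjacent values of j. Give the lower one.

68

For odd n = 137, C(137,j) peaks at j = (n−1)/2 and (n+1)/2; the lower is 68.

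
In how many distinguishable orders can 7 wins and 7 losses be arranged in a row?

Choose positions for the wins: C(14,7) = 3432.

3432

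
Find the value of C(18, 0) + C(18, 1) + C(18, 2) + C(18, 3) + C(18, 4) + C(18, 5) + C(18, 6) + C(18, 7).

1 + 18 + 153 + 816 + 3060 + 8568 + 18564 + 31824 = 63004.

63004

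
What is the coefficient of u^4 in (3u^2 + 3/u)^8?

General term: C(8,j)·(3u^2)^j·(3/u)^(8-j), with u-exponent 2j − 1(8−j) = 3j − 8.
Set 3j − 8 = 4: j = 4.
C(8,4) = 70; 3^4 = 81; 3^4 = 81.
Coefficient = 70 · 81 · 81 = 459270.

459270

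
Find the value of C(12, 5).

792

C(12,5) = (12·11·10·9·8) / 5! = 95040 / 120 = 792.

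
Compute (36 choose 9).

94143280

C(36,9) = (36·35·34·33·32·31·30·29·28) / 9! = 34162713446400 / 362880 = 94143280.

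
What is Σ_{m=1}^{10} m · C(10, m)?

Since m·C(10,m) = 10·C(9,m−1), the sum is 10·2^9 = 10·512 = 5120.

5120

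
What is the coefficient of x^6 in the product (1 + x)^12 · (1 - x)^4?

Coefficient of x^6 = Σ_{j} C(12,j)·1^j·C(4,6-j)·(-1)^(6-j) for j from 2 to 6.
= 66 + (-880) + 2970 + (-3168) + 924 = -88.

-88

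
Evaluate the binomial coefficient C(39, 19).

C(39,19) = (39·38·37·36·35·34·33·32·31·30·29·28·27·26·25·24·23·22·21) / 19! = 8384177419658927035269120000 / 121645100408832000 = 68923264410.

68923264410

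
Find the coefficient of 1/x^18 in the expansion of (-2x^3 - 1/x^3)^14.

16016

General term: C(14,j)·(-2x^3)^j·(-1/x^3)^(14-j), with x-exponent 3j − 3(14−j) = 6j − 42.
Set 6j − 42 = -18: j = 4.
C(14,4) = 1001; (-2)^4 = 16; (-1)^10 = 1.
Coefficient = 1001 · 16 · 1 = 16016.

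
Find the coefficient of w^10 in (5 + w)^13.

35750

The general term is C(13,j)·(5)^j·(w)^(13-j); the w^10 term has j = 3.
C(13,3) = 286.
Coefficient = C(13,3) · 5^3 = 286 · 125 = 35750.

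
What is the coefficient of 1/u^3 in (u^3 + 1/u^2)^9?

84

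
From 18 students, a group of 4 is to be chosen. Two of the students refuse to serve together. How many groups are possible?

All 4-subsets: C(18,4) = 3060. Those containing both fixed elements: C(16,2) = 120.
3060 − 120 = 2940.

2940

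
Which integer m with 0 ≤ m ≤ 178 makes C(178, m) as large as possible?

C(178,m) is maximized at m = 178/2 = 89.

89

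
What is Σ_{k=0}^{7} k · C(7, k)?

448

Differentiating (1+x)^7 and setting x=1: Σ k·C(7,k) = 7·2^6 = 448.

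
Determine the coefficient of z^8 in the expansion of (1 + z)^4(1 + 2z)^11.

Coefficient of z^8 = Σ_{j} C(4,j)·1^j·C(11,8-j)·2^(8-j) for j from 0 to 4.
= 42240 + 168960 + 177408 + 59136 + 5280 = 453024.

453024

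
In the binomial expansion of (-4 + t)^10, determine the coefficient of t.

-2621440

The general term is C(10,j)·(-4)^j·(t)^(10-j); the t^1 term has j = 9.
C(10,9) = 10.
Coefficient = C(10,9) · (-4)^9 = 10 · (-262144) = -2621440.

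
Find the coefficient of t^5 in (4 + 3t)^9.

7838208

The general term is C(9,j)·(4)^j·(3t)^(9-j); the t^5 term has j = 4.
C(9,4) = 126.
Coefficient = C(9,4) · 4^4 · 3^5 = 126 · 256 · 243 = 7838208.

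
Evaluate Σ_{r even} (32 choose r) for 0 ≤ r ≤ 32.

2147483648

Even-r terms of row 32 sum to 2^31 = 2147483648.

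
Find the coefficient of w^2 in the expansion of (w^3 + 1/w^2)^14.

3003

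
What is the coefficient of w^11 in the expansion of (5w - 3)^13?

34277343750

The general term is C(13,j)·(5w)^j·(-3)^(13-j); the w^11 term has j = 11.
C(13,11) = 78.
Coefficient = C(13,11) · 5^11 · (-3)^2 = 78 · 48828125 · 9 = 34277343750.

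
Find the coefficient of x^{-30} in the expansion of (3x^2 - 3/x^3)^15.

6528752685

General term: C(15,j)·(3x^2)^j·(-3/x^3)^(15-j), with x-exponent 2j − 3(15−j) = 5j − 45.
Set 5j − 45 = -30: j = 3.
C(15,3) = 455; 3^3 = 27; (-3)^12 = 531441.
Coefficient = 455 · 27 · 531441 = 6528752685.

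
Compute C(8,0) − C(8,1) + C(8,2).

The partial alternating sum Σ_{k=0}^{2} (−1)^k C(8,k) = (−1)^2 C(7,2) = 21.

21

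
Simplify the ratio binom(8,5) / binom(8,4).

C(n,k+1)/C(n,k) = (n−k)/(k+1) = (8−4)/(4+1) = 4/5.

4/5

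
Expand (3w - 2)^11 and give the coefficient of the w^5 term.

7185024

The general term is C(11,j)·(3w)^j·(-2)^(11-j); the w^5 term has j = 5.
C(11,5) = 462.
Coefficient = C(11,5) · 3^5 · (-2)^6 = 462 · 243 · 64 = 7185024.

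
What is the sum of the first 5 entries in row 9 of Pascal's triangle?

256

1 + 9 + 36 + 84 + 126 = 256.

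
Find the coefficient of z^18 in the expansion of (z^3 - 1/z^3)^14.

1001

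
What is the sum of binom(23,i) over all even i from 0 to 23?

Half of (1+1)^23 + (1−1)^23 gives the even-index sum: 2^22 = 4194304.

4194304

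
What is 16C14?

C(16,14) = C(16,2) by symmetry.
C(16,2) = (16·15) / 2! = 240 / 2 = 120.

120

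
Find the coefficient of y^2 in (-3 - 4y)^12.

The general term is C(12,j)·(-3)^j·(-4y)^(12-j); the y^2 term has j = 10.
C(12,10) = 66.
Coefficient = C(12,10) · (-3)^10 · (-4)^2 = 66 · 59049 · 16 = 62355744.

62355744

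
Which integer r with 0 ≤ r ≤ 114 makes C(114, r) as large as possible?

57

C(114,r) is maximized at r = 114/2 = 57.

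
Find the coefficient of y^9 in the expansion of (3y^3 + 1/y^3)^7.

General term: C(7,j)·(3y^3)^j·(1/y^3)^(7-j), with y-exponent 3j − 3(7−j) = 6j − 21.
Set 6j − 21 = 9: j = 5.
C(7,5) = 21; 3^5 = 243; 1^2 = 1.
Coefficient = 21 · 243 · 1 = 5103.

5103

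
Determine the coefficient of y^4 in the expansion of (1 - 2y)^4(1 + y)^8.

Coefficient of y^4 = Σ_{j} C(4,j)·(-2)^j·C(8,4-j)·1^(4-j) for j from 0 to 4.
= 70 + (-448) + 672 + (-256) + 16 = 54.

54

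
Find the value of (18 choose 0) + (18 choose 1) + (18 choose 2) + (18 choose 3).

1 + 18 + 153 + 816 = 988.

988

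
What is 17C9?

C(17,9) = C(17,8) by symmetry.
C(17,8) = (17·16·15·14·13·12·11·10) / 8! = 980179200 / 40320 = 24310.

24310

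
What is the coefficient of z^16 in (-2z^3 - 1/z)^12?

General term: C(12,j)·(-2z^3)^j·(-1/z)^(12-j), with z-exponent 3j − 1(12−j) = 4j − 12.
Set 4j − 12 = 16: j = 7.
C(12,7) = 792; (-2)^7 = -128; (-1)^5 = -1.
Coefficient = 792 · (-128) · (-1) = 101376.

101376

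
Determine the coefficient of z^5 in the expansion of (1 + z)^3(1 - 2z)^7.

Coefficient of z^5 = Σ_{j} C(3,j)·1^j·C(7,5-j)·(-2)^(5-j) for j from 0 to 3.
= (-672) + 1680 + (-840) + 84 = 252.

252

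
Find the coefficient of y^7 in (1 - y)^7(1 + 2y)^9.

Coefficient of y^7 = Σ_{j} C(7,j)·(-1)^j·C(9,7-j)·2^(7-j) for j from 0 to 7.
= 4608 + (-37632) + 84672 + (-70560) + 23520 + (-3024) + 126 + (-1) = 1709.

1709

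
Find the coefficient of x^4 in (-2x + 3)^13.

The general term is C(13,j)·(-2x)^j·(3)^(13-j); the x^4 term has j = 4.
C(13,4) = 715.
Coefficient = C(13,4) · (-2)^4 · 3^9 = 715 · 16 · 19683 = 225173520.

225173520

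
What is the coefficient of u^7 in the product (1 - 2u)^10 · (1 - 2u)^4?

Coefficient of u^7 = Σ_{j} C(10,j)·(-2)^j·C(4,7-j)·(-2)^(7-j) for j from 3 to 7.
= (-15360) + (-107520) + (-193536) + (-107520) + (-15360) = -439296.

-439296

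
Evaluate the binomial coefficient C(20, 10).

184756

C(20,10) = (20·19·18·17·16·15·14·13·12·11) / 10! = 670442572800 / 3628800 = 184756.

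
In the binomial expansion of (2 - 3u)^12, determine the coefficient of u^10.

The general term is C(12,j)·(2)^j·(-3u)^(12-j); the u^10 term has j = 2.
C(12,2) = 66.
Coefficient = C(12,2) · 2^2 · (-3)^10 = 66 · 4 · 59049 = 15588936.

15588936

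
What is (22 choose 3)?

1540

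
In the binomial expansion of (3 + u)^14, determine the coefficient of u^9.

486486

The general term is C(14,j)·(3)^j·(u)^(14-j); the u^9 term has j = 5.
C(14,5) = 2002.
Coefficient = C(14,5) · 3^5 = 2002 · 243 = 486486.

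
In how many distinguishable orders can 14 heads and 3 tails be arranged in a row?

680

Choose positions for the heads: C(17,14) = 680.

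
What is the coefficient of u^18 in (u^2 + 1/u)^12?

66

General term: C(12,j)·(u^2)^j·(1/u)^(12-j), with u-exponent 2j − 1(12−j) = 3j − 12.
Set 3j − 12 = 18: j = 10.
C(12,10) = 66; 1^10 = 1; 1^2 = 1.
Coefficient = 66 · 1 · 1 = 66.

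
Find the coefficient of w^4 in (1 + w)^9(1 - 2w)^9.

-234

Coefficient of w^4 = Σ_{j} C(9,j)·1^j·C(9,4-j)·(-2)^(4-j) for j from 0 to 4.
= 2016 + (-6048) + 5184 + (-1512) + 126 = -234.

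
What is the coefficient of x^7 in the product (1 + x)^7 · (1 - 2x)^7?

Coefficient of x^7 = Σ_{j} C(7,j)·1^j·C(7,7-j)·(-2)^(7-j) for j from 0 to 7.
= (-128) + 3136 + (-14112) + 19600 + (-9800) + 1764 + (-98) + 1 = 363.

363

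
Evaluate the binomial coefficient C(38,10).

472733756

C(38,10) = (38·37·36·35·34·33·32·31·30·29) / 10! = 1715456253772800 / 3628800 = 472733756.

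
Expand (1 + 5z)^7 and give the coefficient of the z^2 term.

The general term is C(7,j)·(1)^j·(5z)^(7-j); the z^2 term has j = 5.
C(7,5) = 21.
Coefficient = C(7,5) · 5^2 = 21 · 25 = 525.

525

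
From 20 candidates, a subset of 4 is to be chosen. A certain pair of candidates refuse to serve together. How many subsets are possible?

4692

All 4-subsets: C(20,4) = 4845. Those containing both fixed elements: C(18,2) = 153.
4845 − 153 = 4692.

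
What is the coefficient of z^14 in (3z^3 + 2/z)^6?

General term: C(6,j)·(3z^3)^j·(2/z)^(6-j), with z-exponent 3j − 1(6−j) = 4j − 6.
Set 4j − 6 = 14: j = 5.
C(6,5) = 6; 3^5 = 243; 2^1 = 2.
Coefficient = 6 · 243 · 2 = 2916.

2916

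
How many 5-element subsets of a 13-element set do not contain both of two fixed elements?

1122

All 5-subsets: C(13,5) = 1287. Those containing both fixed elements: C(11,3) = 165.
1287 − 165 = 1122.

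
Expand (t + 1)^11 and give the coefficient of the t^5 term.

462

The general term is C(11,j)·(t)^j·(1)^(11-j); the t^5 term has j = 5.
C(11,5) = 462.
Coefficient = C(11,5) = 462.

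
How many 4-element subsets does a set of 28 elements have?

20475

C(28,4) = (28·27·26·25) / 4! = 491400 / 24 = 20475.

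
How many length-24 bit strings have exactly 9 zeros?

1307504

Choose the 9 positions: C(24,9) = 1307504.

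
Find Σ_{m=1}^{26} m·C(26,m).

872415232

Differentiating (1+x)^26 and setting x=1: Σ m·C(26,m) = 26·2^25 = 872415232.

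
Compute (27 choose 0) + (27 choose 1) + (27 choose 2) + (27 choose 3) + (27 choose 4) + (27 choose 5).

1 + 27 + 351 + 2925 + 17550 + 80730 = 101584.

101584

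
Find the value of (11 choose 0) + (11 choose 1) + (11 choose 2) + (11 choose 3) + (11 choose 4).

562

1 + 11 + 55 + 165 + 330 = 562.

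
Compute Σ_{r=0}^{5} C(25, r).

1 + 25 + 300 + 2300 + 12650 + 53130 = 68406.

68406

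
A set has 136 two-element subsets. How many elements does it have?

17

n(n−1)/2 = 136 ⇒ n(n−1) = 272. Since 17·16 = 272, n = 17.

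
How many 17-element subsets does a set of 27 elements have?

8436285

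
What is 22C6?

74613

C(22,6) = (22·21·20·19·18·17) / 6! = 53721360 / 720 = 74613.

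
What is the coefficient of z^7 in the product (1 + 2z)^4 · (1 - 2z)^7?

Coefficient of z^7 = Σ_{j} C(4,j)·2^j·C(7,7-j)·(-2)^(7-j) for j from 0 to 4.
= (-128) + 3584 + (-16128) + 17920 + (-4480) = 768.

768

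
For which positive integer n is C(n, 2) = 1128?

48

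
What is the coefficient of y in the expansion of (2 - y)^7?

The general term is C(7,j)·(2)^j·(-y)^(7-j); the y^1 term has j = 6.
C(7,6) = 7.
Coefficient = C(7,6) · 2^6 · (-1)^1 = 7 · 64 · (-1) = -448.

-448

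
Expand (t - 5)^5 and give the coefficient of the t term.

3125

The general term is C(5,j)·(t)^j·(-5)^(5-j); the t^1 term has j = 1.
C(5,1) = 5.
Coefficient = C(5,1) · (-5)^4 = 5 · 625 = 3125.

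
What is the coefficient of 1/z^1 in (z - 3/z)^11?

336798

General term: C(11,j)·(z)^j·(-3/z)^(11-j), with z-exponent 1j − 1(11−j) = 2j − 11.
Set 2j − 11 = -1: j = 5.
C(11,5) = 462; 1^5 = 1; (-3)^6 = 729.
Coefficient = 462 · 1 · 729 = 336798.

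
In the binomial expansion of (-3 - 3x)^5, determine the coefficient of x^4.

The general term is C(5,j)·(-3)^j·(-3x)^(5-j); the x^4 term has j = 1.
C(5,1) = 5.
Coefficient = C(5,1) · (-3)^1 · (-3)^4 = 5 · (-3) · 81 = -1215.

-1215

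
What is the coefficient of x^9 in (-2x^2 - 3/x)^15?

General term: C(15,j)·(-2x^2)^j·(-3/x)^(15-j), with x-exponent 2j − 1(15−j) = 3j − 15.
Set 3j − 15 = 9: j = 8.
C(15,8) = 6435; (-2)^8 = 256; (-3)^7 = -2187.
Coefficient = 6435 · 256 · (-2187) = -3602776320.

-3602776320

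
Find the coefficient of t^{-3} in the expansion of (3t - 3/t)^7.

General term: C(7,j)·(3t)^j·(-3/t)^(7-j), with t-exponent 1j − 1(7−j) = 2j − 7.
Set 2j − 7 = -3: j = 2.
C(7,2) = 21; 3^2 = 9; (-3)^5 = -243.
Coefficient = 21 · 9 · (-243) = -45927.

-45927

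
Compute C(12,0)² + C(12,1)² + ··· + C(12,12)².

2704156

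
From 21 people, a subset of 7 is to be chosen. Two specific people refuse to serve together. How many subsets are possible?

All 7-subsets: C(21,7) = 116280. Those containing both fixed elements: C(19,5) = 11628.
116280 − 11628 = 104652.

104652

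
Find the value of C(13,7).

1716

C(13,7) = C(13,6) by symmetry.
C(13,6) = (13·12·11·10·9·8) / 6! = 1235520 / 720 = 1716.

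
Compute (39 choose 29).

C(39,29) = C(39,10) by symmetry.
C(39,10) = (39·38·37·36·35·34·33·32·31·30) / 10! = 2306992893004800 / 3628800 = 635745396.

635745396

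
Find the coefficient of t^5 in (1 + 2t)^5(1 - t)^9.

-34

Coefficient of t^5 = Σ_{j} C(5,j)·2^j·C(9,5-j)·(-1)^(5-j) for j from 0 to 5.
= (-126) + 1260 + (-3360) + 2880 + (-720) + 32 = -34.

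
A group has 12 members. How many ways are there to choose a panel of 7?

This is C(12,7) = 792.

792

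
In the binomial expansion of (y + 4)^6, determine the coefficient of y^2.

The general term is C(6,j)·(y)^j·(4)^(6-j); the y^2 term has j = 2.
C(6,2) = 15.
Coefficient = C(6,2) · 4^4 = 15 · 256 = 3840.

3840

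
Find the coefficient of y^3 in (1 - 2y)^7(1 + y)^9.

56

Coefficient of y^3 = Σ_{j} C(7,j)·(-2)^j·C(9,3-j)·1^(3-j) for j from 0 to 3.
= 84 + (-504) + 756 + (-280) = 56.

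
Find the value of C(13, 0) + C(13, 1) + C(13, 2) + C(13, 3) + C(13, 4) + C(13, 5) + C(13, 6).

4096

1 + 13 + 78 + 286 + 715 + 1287 + 1716 = 4096.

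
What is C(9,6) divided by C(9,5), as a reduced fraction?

2/3

C(n,k+1)/C(n,k) = (n−k)/(k+1) = (9−5)/(5+1) = 4/6 = 2/3.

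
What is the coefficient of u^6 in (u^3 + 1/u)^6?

General term: C(6,j)·(u^3)^j·(1/u)^(6-j), with u-exponent 3j − 1(6−j) = 4j − 6.
Set 4j − 6 = 6: j = 3.
C(6,3) = 20; 1^3 = 1; 1^3 = 1.
Coefficient = 20 · 1 · 1 = 20.

20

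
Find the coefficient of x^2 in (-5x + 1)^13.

The general term is C(13,j)·(-5x)^j·(1)^(13-j); the x^2 term has j = 2.
C(13,2) = 78.
Coefficient = C(13,2) · (-5)^2 = 78 · 25 = 1950.

1950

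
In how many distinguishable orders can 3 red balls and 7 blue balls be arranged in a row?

120

Choose positions for the red balls: C(10,3) = 120.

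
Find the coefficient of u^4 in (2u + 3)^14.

945728784

The general term is C(14,j)·(2u)^j·(3)^(14-j); the u^4 term has j = 4.
C(14,4) = 1001.
Coefficient = C(14,4) · 2^4 · 3^10 = 1001 · 16 · 59049 = 945728784.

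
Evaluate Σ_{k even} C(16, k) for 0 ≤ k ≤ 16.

Even-k terms of row 16 sum to 2^15 = 32768.

32768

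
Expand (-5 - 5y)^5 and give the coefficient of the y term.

The general term is C(5,j)·(-5)^j·(-5y)^(5-j); the y^1 term has j = 4.
C(5,4) = 5.
Coefficient = C(5,4) · (-5)^4 · (-5)^1 = 5 · 625 · (-5) = -15625.

-15625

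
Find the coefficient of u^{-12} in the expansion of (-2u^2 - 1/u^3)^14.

192192

General term: C(14,j)·(-2u^2)^j·(-1/u^3)^(14-j), with u-exponent 2j − 3(14−j) = 5j − 42.
Set 5j − 42 = -12: j = 6.
C(14,6) = 3003; (-2)^6 = 64; (-1)^8 = 1.
Coefficient = 3003 · 64 · 1 = 192192.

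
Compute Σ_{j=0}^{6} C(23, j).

145499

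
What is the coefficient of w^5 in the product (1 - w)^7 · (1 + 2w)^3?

Coefficient of w^5 = Σ_{j} C(7,j)·(-1)^j·C(3,5-j)·2^(5-j) for j from 2 to 5.
= 168 + (-420) + 210 + (-21) = -63.

-63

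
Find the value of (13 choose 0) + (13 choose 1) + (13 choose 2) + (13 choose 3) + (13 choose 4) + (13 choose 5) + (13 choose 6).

4096

1 + 13 + 78 + 286 + 715 + 1287 + 1716 = 4096.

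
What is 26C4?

C(26,4) = (26·25·24·23) / 4! = 358800 / 24 = 14950.

14950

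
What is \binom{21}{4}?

5985

C(21,4) = (21·20·19·18) / 4! = 143640 / 24 = 5985.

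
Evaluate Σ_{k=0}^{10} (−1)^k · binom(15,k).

1001

The partial alternating sum Σ_{k=0}^{10} (−1)^k C(15,k) = (−1)^10 C(14,10) = 1001.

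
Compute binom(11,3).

C(11,3) = (11·10·9) / 3! = 990 / 6 = 165.

165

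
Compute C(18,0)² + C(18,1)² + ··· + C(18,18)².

Σ C(18,j)² is the coefficient of x^18 in (1+x)^18(1+x)^18 = (1+x)^36, i.e. C(36,18) = 9075135300.

9075135300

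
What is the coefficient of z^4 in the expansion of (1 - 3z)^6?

The general term is C(6,j)·(1)^j·(-3z)^(6-j); the z^4 term has j = 2.
C(6,2) = 15.
Coefficient = C(6,2) · (-3)^4 = 15 · 81 = 1215.

1215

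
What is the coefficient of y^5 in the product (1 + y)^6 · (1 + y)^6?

792

(1 + y)^6(1 + y)^6 = (1 + y)^12, so the coefficient of y^5 is C(12,5)·1^5 = 792·1 = 792.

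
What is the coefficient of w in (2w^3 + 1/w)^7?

84

General term: C(7,j)·(2w^3)^j·(1/w)^(7-j), with w-exponent 3j − 1(7−j) = 4j − 7.
Set 4j − 7 = 1: j = 2.
C(7,2) = 21; 2^2 = 4; 1^5 = 1.
Coefficient = 21 · 4 · 1 = 84.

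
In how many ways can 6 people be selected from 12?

This is C(12,6) = 924.

924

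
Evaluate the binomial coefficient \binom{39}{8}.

61523748

C(39,8) = (39·38·37·36·35·34·33·32) / 8! = 2480637519360 / 40320 = 61523748.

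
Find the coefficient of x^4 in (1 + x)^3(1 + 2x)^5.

450

Coefficient of x^4 = Σ_{j} C(3,j)·1^j·C(5,4-j)·2^(4-j) for j from 0 to 3.
= 80 + 240 + 120 + 10 = 450.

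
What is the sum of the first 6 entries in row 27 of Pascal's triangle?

101584

1 + 27 + 351 + 2925 + 17550 + 80730 = 101584.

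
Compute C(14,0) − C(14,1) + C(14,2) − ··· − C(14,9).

-715

The partial alternating sum Σ_{k=0}^{9} (−1)^k C(14,k) = (−1)^9 C(13,9) = -715.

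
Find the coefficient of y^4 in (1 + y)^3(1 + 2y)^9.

4482

Coefficient of y^4 = Σ_{j} C(3,j)·1^j·C(9,4-j)·2^(4-j) for j from 0 to 3.
= 2016 + 2016 + 432 + 18 = 4482.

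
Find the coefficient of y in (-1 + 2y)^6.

The general term is C(6,j)·(-1)^j·(2y)^(6-j); the y^1 term has j = 5.
C(6,5) = 6.
Coefficient = C(6,5) · (-1)^5 · 2^1 = 6 · (-1) · 2 = -12.

-12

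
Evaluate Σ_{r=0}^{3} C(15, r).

576

1 + 15 + 105 + 455 = 576.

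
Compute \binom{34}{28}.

C(34,28) = C(34,6) by symmetry.
C(34,6) = (34·33·32·31·30·29) / 6! = 968330880 / 720 = 1344904.

1344904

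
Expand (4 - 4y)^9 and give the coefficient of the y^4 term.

33030144

The general term is C(9,j)·(4)^j·(-4y)^(9-j); the y^4 term has j = 5.
C(9,5) = 126.
Coefficient = C(9,5) · 4^5 · (-4)^4 = 126 · 1024 · 256 = 33030144.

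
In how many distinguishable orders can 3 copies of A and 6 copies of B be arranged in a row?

84

Choose positions for the A's: C(9,3) = 84.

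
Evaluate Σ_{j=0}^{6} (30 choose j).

1 + 30 + 435 + 4060 + 27405 + 142506 + 593775 = 768212.

768212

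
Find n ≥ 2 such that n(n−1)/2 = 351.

27

n(n−1)/2 = 351 ⇒ n(n−1) = 702. Since 27·26 = 702, n = 27.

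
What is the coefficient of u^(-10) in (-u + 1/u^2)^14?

3003

General term: C(14,j)·(-u)^j·(1/u^2)^(14-j), with u-exponent 1j − 2(14−j) = 3j − 28.
Set 3j − 28 = -10: j = 6.
C(14,6) = 3003; (-1)^6 = 1; 1^8 = 1.
Coefficient = 3003 · 1 · 1 = 3003.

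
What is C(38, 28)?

472733756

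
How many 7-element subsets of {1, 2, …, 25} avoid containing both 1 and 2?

All 7-subsets: C(25,7) = 480700. Those containing both fixed elements: C(23,5) = 33649.
480700 − 33649 = 447051.

447051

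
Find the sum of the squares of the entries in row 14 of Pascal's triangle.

40116600

Σ C(14,r)² is the coefficient of x^14 in (1+x)^14(1+x)^14 = (1+x)^28, i.e. C(28,14) = 40116600.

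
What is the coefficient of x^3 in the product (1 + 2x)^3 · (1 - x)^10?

38

Coefficient of x^3 = Σ_{j} C(3,j)·2^j·C(10,3-j)·(-1)^(3-j) for j from 0 to 3.
= (-120) + 270 + (-120) + 8 = 38.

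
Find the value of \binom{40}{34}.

3838380

C(40,34) = C(40,6) by symmetry.
C(40,6) = (40·39·38·37·36·35) / 6! = 2763633600 / 720 = 3838380.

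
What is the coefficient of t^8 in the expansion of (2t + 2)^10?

46080

The general term is C(10,j)·(2t)^j·(2)^(10-j); the t^8 term has j = 8.
C(10,8) = 45.
Coefficient = C(10,8) · 2^8 · 2^2 = 45 · 256 · 4 = 46080.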